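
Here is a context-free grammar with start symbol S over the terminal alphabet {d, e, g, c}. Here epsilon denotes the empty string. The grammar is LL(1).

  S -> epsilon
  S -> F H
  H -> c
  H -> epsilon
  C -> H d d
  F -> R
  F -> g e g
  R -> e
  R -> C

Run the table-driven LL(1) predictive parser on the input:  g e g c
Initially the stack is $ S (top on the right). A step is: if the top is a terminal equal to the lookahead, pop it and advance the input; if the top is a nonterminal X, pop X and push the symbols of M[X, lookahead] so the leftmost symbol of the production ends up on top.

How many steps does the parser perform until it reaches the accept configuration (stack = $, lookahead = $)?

7

     Stack      Input      Action
  1  $ S        g e g c $  expand S -> F H
  2  $ H F      g e g c $  expand F -> g e g
  3  $ H g e g  g e g c $  match g
  4  $ H g e    e g c $    match e
  5  $ H g      g c $      match g
  6  $ H        c $        expand H -> c
  7  $ c        c $        match c
Accept reached after 7 steps.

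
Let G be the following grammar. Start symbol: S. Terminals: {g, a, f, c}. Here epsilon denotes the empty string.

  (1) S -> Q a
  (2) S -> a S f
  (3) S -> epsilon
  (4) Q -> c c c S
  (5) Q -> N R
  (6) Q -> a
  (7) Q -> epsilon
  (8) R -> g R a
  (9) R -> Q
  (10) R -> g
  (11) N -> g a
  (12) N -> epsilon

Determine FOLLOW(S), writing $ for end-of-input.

FIRST(N): from N->g a we get {g}; from N->epsilon we get {epsilon}. So FIRST(N) = {epsilon, g}.
FIRST(S): from S->Q a we get {a, c, g}; from S->a S f we get {a}; from S->epsilon we get {epsilon}. So FIRST(S) = {epsilon, a, c, g}.
FIRST(Q): from Q->c c c S we get {c}; from Q->N R we get {epsilon, a, c, g}; from Q->a we get {a}; from Q->epsilon we get {epsilon}. So FIRST(Q) = {epsilon, a, c, g}.
FIRST(R): from R->g R a we get {g}; from R->Q we get {epsilon, a, c, g}; from R->g we get {g}. So FIRST(R) = {epsilon, a, c, g}.
FOLLOW(S) includes $ since S is the start symbol.
FOLLOW(S): in S->a S f, S is followed by f with FIRST {f}; in Q->c c c S, the suffix after S is empty, so FOLLOW(S) ⊇ FOLLOW(Q) = {a}. Thus FOLLOW(S) = {$, a, f}.
FOLLOW(Q): in S->Q a, Q is followed by a with FIRST {a}; in R->Q, the suffix after Q is empty, so FOLLOW(Q) ⊇ FOLLOW(R) = {a}. Thus FOLLOW(Q) = {a}.
FOLLOW(R): in Q->N R, the suffix after R is empty, so FOLLOW(R) ⊇ FOLLOW(Q) = {a}; in R->g R a, R is followed by a with FIRST {a}. Thus FOLLOW(R) = {a}.
FOLLOW(N): in Q->N R, N is followed by R with FIRST {epsilon, a, c, g}; in Q->N R, the suffix after N is nullable, so FOLLOW(N) ⊇ FOLLOW(Q) = {a}. Thus FOLLOW(N) = {a, c, g}.

{$, a, f}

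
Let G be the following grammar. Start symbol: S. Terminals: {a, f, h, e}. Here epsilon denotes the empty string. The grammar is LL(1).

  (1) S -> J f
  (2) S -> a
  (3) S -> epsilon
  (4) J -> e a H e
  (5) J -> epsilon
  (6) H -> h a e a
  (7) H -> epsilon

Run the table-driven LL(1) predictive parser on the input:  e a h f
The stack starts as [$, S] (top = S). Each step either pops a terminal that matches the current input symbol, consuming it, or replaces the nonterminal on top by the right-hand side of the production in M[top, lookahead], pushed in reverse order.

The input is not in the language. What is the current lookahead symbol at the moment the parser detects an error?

f

     Stack          Input      Action
  1  $ S            e a h f $  expand S -> J f
  2  $ f J          e a h f $  expand J -> e a H e
  3  $ f e H a e    e a h f $  match e
  4  $ f e H a      a h f $    match a
  5  $ f e H        h f $      expand H -> h a e a
  6  $ f e a e a h  h f $      match h
  7  $ f e a e a    f $        error: top is terminal a but lookahead is f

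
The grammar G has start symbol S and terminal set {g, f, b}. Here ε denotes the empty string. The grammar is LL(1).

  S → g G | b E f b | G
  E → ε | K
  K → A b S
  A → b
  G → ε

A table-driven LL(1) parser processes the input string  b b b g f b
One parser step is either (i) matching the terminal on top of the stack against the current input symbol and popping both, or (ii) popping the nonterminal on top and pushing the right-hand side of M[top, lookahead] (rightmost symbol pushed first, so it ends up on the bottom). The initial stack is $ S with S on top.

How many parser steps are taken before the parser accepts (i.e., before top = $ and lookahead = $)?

12

step 1: stack=$ S  input=b b b g f b $  — expand S → b E f b
step 2: stack=$ b f E b  input=b b b g f b $  — match b
step 3: stack=$ b f E  input=b b g f b $  — expand E → K
step 4: stack=$ b f K  input=b b g f b $  — expand K → A b S
step 5: stack=$ b f S b A  input=b b g f b $  — expand A → b
step 6: stack=$ b f S b b  input=b b g f b $  — match b
step 7: stack=$ b f S b  input=b g f b $  — match b
step 8: stack=$ b f S  input=g f b $  — expand S → g G
step 9: stack=$ b f G g  input=g f b $  — match g
step 10: stack=$ b f G  input=f b $  — expand G → ε
step 11: stack=$ b f  input=f b $  — match f
step 12: stack=$ b  input=b $  — match b
Accept reached after 12 steps.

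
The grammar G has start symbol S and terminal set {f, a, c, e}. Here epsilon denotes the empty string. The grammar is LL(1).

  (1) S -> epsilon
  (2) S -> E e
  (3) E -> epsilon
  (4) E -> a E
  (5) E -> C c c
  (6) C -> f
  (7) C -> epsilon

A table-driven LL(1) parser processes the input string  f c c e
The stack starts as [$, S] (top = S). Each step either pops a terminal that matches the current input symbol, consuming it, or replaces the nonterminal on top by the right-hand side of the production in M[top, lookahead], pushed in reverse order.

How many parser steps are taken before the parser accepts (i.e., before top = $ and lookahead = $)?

step 1: stack=$ S  input=f c c e $  — expand S -> E e
step 2: stack=$ e E  input=f c c e $  — expand E -> C c c
step 3: stack=$ e c c C  input=f c c e $  — expand C -> f
step 4: stack=$ e c c f  input=f c c e $  — match f
step 5: stack=$ e c c  input=c c e $  — match c
step 6: stack=$ e c  input=c e $  — match c
step 7: stack=$ e  input=e $  — match e
Accept reached after 7 steps.

7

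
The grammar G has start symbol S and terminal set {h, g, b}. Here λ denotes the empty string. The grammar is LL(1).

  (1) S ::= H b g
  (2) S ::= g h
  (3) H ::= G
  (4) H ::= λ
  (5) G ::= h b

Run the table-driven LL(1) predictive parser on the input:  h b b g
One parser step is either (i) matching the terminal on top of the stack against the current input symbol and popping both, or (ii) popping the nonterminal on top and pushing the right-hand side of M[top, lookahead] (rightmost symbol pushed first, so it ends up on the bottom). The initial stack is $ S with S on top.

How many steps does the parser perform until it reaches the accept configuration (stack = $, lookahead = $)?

step 1: stack=$ S  input=h b b g $  — expand S ::= H b g
step 2: stack=$ g b H  input=h b b g $  — expand H ::= G
step 3: stack=$ g b G  input=h b b g $  — expand G ::= h b
step 4: stack=$ g b b h  input=h b b g $  — match h
step 5: stack=$ g b b  input=b b g $  — match b
step 6: stack=$ g b  input=b g $  — match b
step 7: stack=$ g  input=g $  — match g
Accept reached after 7 steps.

7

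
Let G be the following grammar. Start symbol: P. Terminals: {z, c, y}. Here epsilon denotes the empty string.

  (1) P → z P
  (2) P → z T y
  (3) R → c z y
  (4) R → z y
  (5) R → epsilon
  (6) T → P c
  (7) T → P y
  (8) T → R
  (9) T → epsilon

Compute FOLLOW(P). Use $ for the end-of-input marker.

FIRST(P) = {z}
FIRST(R) = {epsilon, c, z}
FIRST(T) = {epsilon, c, z}  (via P c, P y, R)
FOLLOW(P) includes $ since P is the start symbol.
FOLLOW(P): in P→z P, the suffix after P is empty (adds nothing new); in T→P c, P is followed by c with FIRST {c}; in T→P y, P is followed by y with FIRST {y}. Thus FOLLOW(P) = {$, c, y}.
FOLLOW(T): in P→z T y, T is followed by y with FIRST {y}. Thus FOLLOW(T) = {y}.
FOLLOW(R): in T→R, the suffix after R is empty, so FOLLOW(R) ⊇ FOLLOW(T) = {y}. Thus FOLLOW(R) = {y}.

{$, c, y}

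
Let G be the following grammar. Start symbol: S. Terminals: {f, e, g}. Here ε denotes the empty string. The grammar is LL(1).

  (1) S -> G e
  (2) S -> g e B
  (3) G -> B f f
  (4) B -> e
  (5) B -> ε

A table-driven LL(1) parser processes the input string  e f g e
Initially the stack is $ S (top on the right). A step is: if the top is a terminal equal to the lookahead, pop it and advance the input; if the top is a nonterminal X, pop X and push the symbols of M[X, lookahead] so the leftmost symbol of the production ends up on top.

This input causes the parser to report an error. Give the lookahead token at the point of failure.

step 1: stack=$ S  input=e f g e $  — expand S -> G e
step 2: stack=$ e G  input=e f g e $  — expand G -> B f f
step 3: stack=$ e f f B  input=e f g e $  — expand B -> e
step 4: stack=$ e f f e  input=e f g e $  — match e
step 5: stack=$ e f f  input=f g e $  — match f
step 6: stack=$ e f  input=g e $  — error: top is terminal f but lookahead is g

g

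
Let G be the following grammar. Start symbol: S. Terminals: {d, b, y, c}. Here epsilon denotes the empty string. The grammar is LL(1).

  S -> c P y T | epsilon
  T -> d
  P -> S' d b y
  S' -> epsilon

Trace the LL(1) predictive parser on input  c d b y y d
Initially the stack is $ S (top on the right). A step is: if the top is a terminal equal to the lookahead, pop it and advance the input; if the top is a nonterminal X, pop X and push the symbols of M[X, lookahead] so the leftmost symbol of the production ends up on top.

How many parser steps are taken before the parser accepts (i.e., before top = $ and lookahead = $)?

      Stack           Input          Action
   1  $ S             c d b y y d $  expand S -> c P y T
   2  $ T y P c       c d b y y d $  match c
   3  $ T y P         d b y y d $    expand P -> S' d b y
   4  $ T y y b d S'  d b y y d $    expand S' -> epsilon
   5  $ T y y b d     d b y y d $    match d
   6  $ T y y b       b y y d $      match b
   7  $ T y y         y y d $        match y
   8  $ T y           y d $          match y
   9  $ T             d $            expand T -> d
  10  $ d             d $            match d
Accept reached after 10 steps.

10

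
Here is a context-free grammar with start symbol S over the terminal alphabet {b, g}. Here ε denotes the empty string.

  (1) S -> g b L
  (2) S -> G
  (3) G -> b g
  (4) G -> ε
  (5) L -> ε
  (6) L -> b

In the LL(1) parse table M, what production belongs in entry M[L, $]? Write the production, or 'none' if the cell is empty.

L -> ε

FIRST(G): from G->b g we get {b}; from G->ε we get {ε}. So FIRST(G) = {ε, b}.
FIRST(L): from L->ε we get {ε}; from L->b we get {b}. So FIRST(L) = {ε, b}.
FIRST(S): from S->g b L we get {g}; from S->G we get {ε, b}. So FIRST(S) = {ε, b, g}.
FOLLOW(S) includes $ since S is the start symbol.
FOLLOW(S): S appears on no right-hand side. Thus FOLLOW(S) = {$}.
FOLLOW(L): in S->g b L, the suffix after L is empty, so FOLLOW(L) ⊇ FOLLOW(S) = {$}. Thus FOLLOW(L) = {$}.
For L -> ε: FIRST(ε) = {ε}, so it goes in M[L, t] for t ∈ {}; since ε ∈ FIRST, also for every t ∈ FOLLOW(L) = {$}.
For L -> b: FIRST(b) = {b}, so it goes in M[L, t] for t ∈ {b}.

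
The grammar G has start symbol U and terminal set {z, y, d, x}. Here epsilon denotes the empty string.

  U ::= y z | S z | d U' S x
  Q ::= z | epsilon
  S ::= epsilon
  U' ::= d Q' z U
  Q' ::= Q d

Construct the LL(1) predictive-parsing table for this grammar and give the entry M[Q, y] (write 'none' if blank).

none

FIRST(Q): from Q::=z we get {z}; from Q::=epsilon we get {epsilon}. So FIRST(Q) = {epsilon, z}.
FIRST(S): from S::=epsilon we get {epsilon}. So FIRST(S) = {epsilon}.
FIRST(U'): from U'::=d Q' z U we get {d}. So FIRST(U') = {d}.
FIRST(U): from U::=y z we get {y}; from U::=S z we get {z}; from U::=d U' S x we get {d}. So FIRST(U) = {d, y, z}.
FIRST(Q'): from Q'::=Q d we get {d, z}. So FIRST(Q') = {d, z}.
FOLLOW(U) includes $ since U is the start symbol.
FOLLOW(Q): in Q'::=Q d, Q is followed by d with FIRST {d}. Thus FOLLOW(Q) = {d}.
For Q ::= z: FIRST(z) = {z}, so it goes in M[Q, t] for t ∈ {z}.
For Q ::= epsilon: FIRST(epsilon) = {epsilon}, so it goes in M[Q, t] for t ∈ {}; since epsilon ∈ FIRST, also for every t ∈ FOLLOW(Q) = {d}.
None of these place a production in M[Q, y].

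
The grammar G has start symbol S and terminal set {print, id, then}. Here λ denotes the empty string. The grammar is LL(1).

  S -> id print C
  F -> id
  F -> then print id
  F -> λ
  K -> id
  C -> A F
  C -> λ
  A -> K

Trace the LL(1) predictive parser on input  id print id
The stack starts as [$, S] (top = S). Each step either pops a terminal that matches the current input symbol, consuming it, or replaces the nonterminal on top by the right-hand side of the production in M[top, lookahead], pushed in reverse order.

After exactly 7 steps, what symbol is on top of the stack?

     Stack         Input          Action
  1  $ S           id print id $  expand S -> id print C
  2  $ C print id  id print id $  match id
  3  $ C print     print id $     match print
  4  $ C           id $           expand C -> A F
  5  $ F A         id $           expand A -> K
  6  $ F K         id $           expand K -> id
  7  $ F id        id $           match id
Stack after step 7: $ F (top = F).

F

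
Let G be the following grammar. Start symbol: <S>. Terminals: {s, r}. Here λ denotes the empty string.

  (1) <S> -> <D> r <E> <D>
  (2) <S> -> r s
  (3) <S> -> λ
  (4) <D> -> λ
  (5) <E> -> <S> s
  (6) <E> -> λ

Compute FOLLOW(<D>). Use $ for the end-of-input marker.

{$, r, s}

FIRST(<D>): from <D>->λ we get {λ}. So FIRST(<D>) = {λ}.
FIRST(<S>): from <S>-><D> r <E> <D> we get {r}; from <S>->r s we get {r}; from <S>->λ we get {λ}. So FIRST(<S>) = {λ, r}.
FIRST(<E>): from <E>-><S> s we get {r, s}; from <E>->λ we get {λ}. So FIRST(<E>) = {λ, r, s}.
FOLLOW(<S>) includes $ since <S> is the start symbol.
FOLLOW(<S>): in <E>-><S> s, <S> is followed by s with FIRST {s}. Thus FOLLOW(<S>) = {$, s}.
FOLLOW(<D>): in <S>-><D> r <E> <D> (occurrence 1), <D> is followed by r <E> <D> with FIRST {r}; in <S>-><D> r <E> <D> (occurrence 2), the suffix after <D> is empty, so FOLLOW(<D>) ⊇ FOLLOW(<S>) = {$, s}. Thus FOLLOW(<D>) = {$, r, s}.
FOLLOW(<E>): in <S>-><D> r <E> <D>, <E> is followed by <D> with FIRST {λ}; in <S>-><D> r <E> <D>, the suffix after <E> is nullable, so FOLLOW(<E>) ⊇ FOLLOW(<S>) = {$, s}. Thus FOLLOW(<E>) = {$, s}.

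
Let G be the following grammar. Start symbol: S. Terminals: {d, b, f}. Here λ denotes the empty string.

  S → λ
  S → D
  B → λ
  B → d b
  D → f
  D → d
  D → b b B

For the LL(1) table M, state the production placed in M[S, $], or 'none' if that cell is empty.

FIRST(B) = {λ, d}
FIRST(D) = {b, d, f}
FIRST(S) = {λ, b, d, f}  (via D)
FOLLOW(S) includes $ since S is the start symbol.
FOLLOW(S): S appears on no right-hand side. Thus FOLLOW(S) = {$}.
For S → λ: FIRST(λ) = {λ}, so it goes in M[S, t] for t ∈ {}; since λ ∈ FIRST, also for every t ∈ FOLLOW(S) = {$}.
For S → D: FIRST(D) = {b, d, f}, so it goes in M[S, t] for t ∈ {b, d, f}.

S → λ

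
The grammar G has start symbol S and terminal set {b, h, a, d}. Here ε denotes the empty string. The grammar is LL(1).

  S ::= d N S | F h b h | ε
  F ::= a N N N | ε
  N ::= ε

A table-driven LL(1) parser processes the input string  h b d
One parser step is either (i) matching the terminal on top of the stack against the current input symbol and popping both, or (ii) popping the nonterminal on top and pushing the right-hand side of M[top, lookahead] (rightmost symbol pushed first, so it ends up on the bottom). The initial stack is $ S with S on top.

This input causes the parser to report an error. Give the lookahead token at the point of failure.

     Stack      Input    Action
  1  $ S        h b d $  expand S ::= F h b h
  2  $ h b h F  h b d $  expand F ::= ε
  3  $ h b h    h b d $  match h
  4  $ h b      b d $    match b
  5  $ h        d $      error: top is terminal h but lookahead is d

d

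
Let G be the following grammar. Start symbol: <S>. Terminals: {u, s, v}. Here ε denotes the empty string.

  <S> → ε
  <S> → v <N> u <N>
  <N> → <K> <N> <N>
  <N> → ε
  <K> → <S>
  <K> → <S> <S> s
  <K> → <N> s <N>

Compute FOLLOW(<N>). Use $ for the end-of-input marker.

{$, s, u, v}

FIRST(<S>) = {ε, v}
FIRST(<N>) = {ε, s, v}  (via <K> <N> <N>)
FIRST(<K>) = {ε, s, v}  (via <S>, <S> <S> s, <N> s <N>)
FOLLOW(<S>) includes $ since <S> is the start symbol.
FOLLOW(<S>): in <K>→<S>, the suffix after <S> is empty, so FOLLOW(<S>) ⊇ FOLLOW(<K>) = {$, s, u, v}; in <K>→<S> <S> s (occurrence 1), <S> is followed by <S> s with FIRST {s, v}; in <K>→<S> <S> s (occurrence 2), <S> is followed by s with FIRST {s}. Thus FOLLOW(<S>) = {$, s, u, v}.
FOLLOW(<N>): in <S>→v <N> u <N> (occurrence 1), <N> is followed by u <N> with FIRST {u}; in <S>→v <N> u <N> (occurrence 2), the suffix after <N> is empty, so FOLLOW(<N>) ⊇ FOLLOW(<S>) = {$, s, u, v}; in <N>→<K> <N> <N> (occurrence 1), <N> is followed by <N> with FIRST {ε, s, v}; in <N>→<K> <N> <N> (occurrence 1), the suffix after <N> is nullable (adds nothing new); in <N>→<K> <N> <N> (occurrence 2), the suffix after <N> is empty (adds nothing new); in <K>→<N> s <N> (occurrence 1), <N> is followed by s <N> with FIRST {s}; in <K>→<N> s <N> (occurrence 2), the suffix after <N> is empty, so FOLLOW(<N>) ⊇ FOLLOW(<K>) = {$, s, u, v}. Thus FOLLOW(<N>) = {$, s, u, v}.
FOLLOW(<K>): in <N>→<K> <N> <N>, <K> is followed by <N> <N> with FIRST {ε, s, v}; in <N>→<K> <N> <N>, the suffix after <K> is nullable, so FOLLOW(<K>) ⊇ FOLLOW(<N>) = {$, s, u, v}. Thus FOLLOW(<K>) = {$, s, u, v}.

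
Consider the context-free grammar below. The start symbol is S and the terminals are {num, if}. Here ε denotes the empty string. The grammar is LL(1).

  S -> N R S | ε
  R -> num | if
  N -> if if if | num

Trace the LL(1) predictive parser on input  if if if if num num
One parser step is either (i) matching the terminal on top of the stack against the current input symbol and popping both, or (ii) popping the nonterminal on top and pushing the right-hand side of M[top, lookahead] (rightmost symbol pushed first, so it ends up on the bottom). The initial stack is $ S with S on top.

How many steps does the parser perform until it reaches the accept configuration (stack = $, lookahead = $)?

13

      Stack           Input                  Action
   1  $ S             if if if if num num $  expand S -> N R S
   2  $ S R N         if if if if num num $  expand N -> if if if
   3  $ S R if if if  if if if if num num $  match if
   4  $ S R if if     if if if num num $     match if
   5  $ S R if        if if num num $        match if
   6  $ S R           if num num $           expand R -> if
   7  $ S if          if num num $           match if
   8  $ S             num num $              expand S -> N R S
   9  $ S R N         num num $              expand N -> num
  10  $ S R num       num num $              match num
  11  $ S R           num $                  expand R -> num
  12  $ S num         num $                  match num
  13  $ S             $                      expand S -> ε
Accept reached after 13 steps.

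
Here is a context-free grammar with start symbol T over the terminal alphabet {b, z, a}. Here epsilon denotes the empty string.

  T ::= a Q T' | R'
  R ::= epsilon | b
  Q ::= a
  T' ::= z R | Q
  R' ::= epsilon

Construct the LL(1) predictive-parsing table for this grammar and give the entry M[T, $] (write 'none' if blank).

T ::= R'

FIRST(R) = {epsilon, b}
FIRST(Q) = {a}
FIRST(R') = {epsilon}
FIRST(T) = {epsilon, a}  (via R')
FIRST(T') = {a, z}  (via Q)
FOLLOW(T) includes $ since T is the start symbol.
FOLLOW(T): T appears on no right-hand side. Thus FOLLOW(T) = {$}.
For T ::= a Q T': FIRST(a Q T') = {a}, so it goes in M[T, t] for t ∈ {a}.
For T ::= R': FIRST(R') = {epsilon}, so it goes in M[T, t] for t ∈ {}; since epsilon ∈ FIRST, also for every t ∈ FOLLOW(T) = {$}.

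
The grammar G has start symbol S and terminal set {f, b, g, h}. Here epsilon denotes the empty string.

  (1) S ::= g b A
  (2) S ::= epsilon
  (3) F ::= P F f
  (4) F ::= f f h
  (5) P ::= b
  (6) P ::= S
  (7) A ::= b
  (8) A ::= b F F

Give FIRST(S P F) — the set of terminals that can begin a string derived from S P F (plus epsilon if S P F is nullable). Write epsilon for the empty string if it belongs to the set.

FIRST(S): from S::=g b A we get {g}; from S::=epsilon we get {epsilon}. So FIRST(S) = {epsilon, g}.
FIRST(A): from A::=b we get {b}; from A::=b F F we get {b}. So FIRST(A) = {b}.
FIRST(P): from P::=b we get {b}; from P::=S we get {epsilon, g}. So FIRST(P) = {epsilon, b, g}.
FIRST(F): from F::=P F f we get {b, f, g}; from F::=f f h we get {f}. So FIRST(F) = {b, f, g}.
FIRST(S P F): take FIRST of each symbol in turn, carrying on past any symbol whose FIRST contains epsilon; result {b, f, g}.

{b, f, g}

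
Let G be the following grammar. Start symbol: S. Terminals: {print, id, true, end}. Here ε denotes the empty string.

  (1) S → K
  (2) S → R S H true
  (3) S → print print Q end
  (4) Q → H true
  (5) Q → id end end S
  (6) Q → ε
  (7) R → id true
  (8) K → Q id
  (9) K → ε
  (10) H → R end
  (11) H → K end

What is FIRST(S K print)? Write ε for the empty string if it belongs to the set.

{end, id, print}

FIRST(R): from R→id true we get {id}. So FIRST(R) = {id}.
FIRST(S): from S→K we get {ε, end, id}; from S→R S H true we get {id}; from S→print print Q end we get {print}. So FIRST(S) = {ε, end, id, print}.
FIRST(Q): from Q→H true we get {end, id}; from Q→id end end S we get {id}; from Q→ε we get {ε}. So FIRST(Q) = {ε, end, id}.
FIRST(K): from K→Q id we get {end, id}; from K→ε we get {ε}. So FIRST(K) = {ε, end, id}.
FIRST(H): from H→R end we get {id}; from H→K end we get {end, id}. So FIRST(H) = {end, id}.
FIRST(S K print): take FIRST of each symbol in turn, carrying on past any symbol whose FIRST contains ε; result {end, id, print}.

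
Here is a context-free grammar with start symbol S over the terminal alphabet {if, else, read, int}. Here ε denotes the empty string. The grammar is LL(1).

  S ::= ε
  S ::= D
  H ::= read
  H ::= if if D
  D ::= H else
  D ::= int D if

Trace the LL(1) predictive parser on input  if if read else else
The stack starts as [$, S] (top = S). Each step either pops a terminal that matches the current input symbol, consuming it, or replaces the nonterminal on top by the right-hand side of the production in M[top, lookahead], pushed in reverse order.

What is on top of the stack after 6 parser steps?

     Stack           Input                   Action
  1  $ S             if if read else else $  expand S ::= D
  2  $ D             if if read else else $  expand D ::= H else
  3  $ else H        if if read else else $  expand H ::= if if D
  4  $ else D if if  if if read else else $  match if
  5  $ else D if     if read else else $     match if
  6  $ else D        read else else $        expand D ::= H else
Stack after step 6: $ else else H (top = H).

H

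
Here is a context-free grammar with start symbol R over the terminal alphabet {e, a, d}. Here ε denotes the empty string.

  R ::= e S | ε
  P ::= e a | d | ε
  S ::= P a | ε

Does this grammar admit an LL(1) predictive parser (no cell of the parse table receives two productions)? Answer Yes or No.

FIRST(R) = {ε, e}
FIRST(P) = {ε, d, e}
FIRST(S) = {ε, a, d, e}
FOLLOW(R) = {$}
FOLLOW(P) = {a}
FOLLOW(S) = {$}
Each cell of M receives at most one production.

Yes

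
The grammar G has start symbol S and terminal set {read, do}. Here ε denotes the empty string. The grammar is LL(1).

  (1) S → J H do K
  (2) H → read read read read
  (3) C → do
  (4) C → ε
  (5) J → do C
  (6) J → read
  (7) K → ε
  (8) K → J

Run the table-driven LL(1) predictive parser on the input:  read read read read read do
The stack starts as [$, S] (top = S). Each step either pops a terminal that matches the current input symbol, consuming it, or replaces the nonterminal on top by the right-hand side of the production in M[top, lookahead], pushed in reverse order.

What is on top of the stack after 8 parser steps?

step 1: stack=$ S  input=read read read read read do $  — expand S → J H do K
step 2: stack=$ K do H J  input=read read read read read do $  — expand J → read
step 3: stack=$ K do H read  input=read read read read read do $  — match read
step 4: stack=$ K do H  input=read read read read do $  — expand H → read read read read
step 5: stack=$ K do read read read read  input=read read read read do $  — match read
step 6: stack=$ K do read read read  input=read read read do $  — match read
step 7: stack=$ K do read read  input=read read do $  — match read
step 8: stack=$ K do read  input=read do $  — match read
Stack after step 8: $ K do (top = do).

do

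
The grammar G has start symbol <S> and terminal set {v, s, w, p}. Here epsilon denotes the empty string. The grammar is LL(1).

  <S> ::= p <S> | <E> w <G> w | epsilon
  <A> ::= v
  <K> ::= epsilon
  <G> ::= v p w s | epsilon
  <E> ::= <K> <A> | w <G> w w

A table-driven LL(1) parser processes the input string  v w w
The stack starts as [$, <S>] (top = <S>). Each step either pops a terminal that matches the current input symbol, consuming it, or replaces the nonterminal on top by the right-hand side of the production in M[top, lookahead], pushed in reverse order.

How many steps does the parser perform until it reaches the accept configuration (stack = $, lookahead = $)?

8

step 1: stack=$ <S>  input=v w w $  — expand <S> ::= <E> w <G> w
step 2: stack=$ w <G> w <E>  input=v w w $  — expand <E> ::= <K> <A>
step 3: stack=$ w <G> w <A> <K>  input=v w w $  — expand <K> ::= epsilon
step 4: stack=$ w <G> w <A>  input=v w w $  — expand <A> ::= v
step 5: stack=$ w <G> w v  input=v w w $  — match v
step 6: stack=$ w <G> w  input=w w $  — match w
step 7: stack=$ w <G>  input=w $  — expand <G> ::= epsilon
step 8: stack=$ w  input=w $  — match w
Accept reached after 8 steps.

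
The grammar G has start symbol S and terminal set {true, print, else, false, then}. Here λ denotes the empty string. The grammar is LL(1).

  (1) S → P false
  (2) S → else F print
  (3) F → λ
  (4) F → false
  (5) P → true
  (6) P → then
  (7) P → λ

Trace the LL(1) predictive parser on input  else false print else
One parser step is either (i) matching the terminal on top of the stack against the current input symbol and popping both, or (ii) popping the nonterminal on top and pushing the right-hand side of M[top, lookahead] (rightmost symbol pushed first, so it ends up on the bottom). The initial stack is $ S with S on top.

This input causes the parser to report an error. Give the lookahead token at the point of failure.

step 1: stack=$ S  input=else false print else $  — expand S → else F print
step 2: stack=$ print F else  input=else false print else $  — match else
step 3: stack=$ print F  input=false print else $  — expand F → false
step 4: stack=$ print false  input=false print else $  — match false
step 5: stack=$ print  input=print else $  — match print
step 6: stack=$  input=else $  — error: stack empty but input remains

else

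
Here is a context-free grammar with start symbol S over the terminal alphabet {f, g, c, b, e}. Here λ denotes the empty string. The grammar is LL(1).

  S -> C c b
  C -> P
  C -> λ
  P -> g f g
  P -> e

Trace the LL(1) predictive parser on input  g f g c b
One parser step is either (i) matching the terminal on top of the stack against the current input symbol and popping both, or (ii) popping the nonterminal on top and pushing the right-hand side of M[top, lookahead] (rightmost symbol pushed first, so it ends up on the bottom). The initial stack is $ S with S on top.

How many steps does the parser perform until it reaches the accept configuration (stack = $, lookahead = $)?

8

     Stack        Input        Action
  1  $ S          g f g c b $  expand S -> C c b
  2  $ b c C      g f g c b $  expand C -> P
  3  $ b c P      g f g c b $  expand P -> g f g
  4  $ b c g f g  g f g c b $  match g
  5  $ b c g f    f g c b $    match f
  6  $ b c g      g c b $      match g
  7  $ b c        c b $        match c
  8  $ b          b $          match b
Accept reached after 8 steps.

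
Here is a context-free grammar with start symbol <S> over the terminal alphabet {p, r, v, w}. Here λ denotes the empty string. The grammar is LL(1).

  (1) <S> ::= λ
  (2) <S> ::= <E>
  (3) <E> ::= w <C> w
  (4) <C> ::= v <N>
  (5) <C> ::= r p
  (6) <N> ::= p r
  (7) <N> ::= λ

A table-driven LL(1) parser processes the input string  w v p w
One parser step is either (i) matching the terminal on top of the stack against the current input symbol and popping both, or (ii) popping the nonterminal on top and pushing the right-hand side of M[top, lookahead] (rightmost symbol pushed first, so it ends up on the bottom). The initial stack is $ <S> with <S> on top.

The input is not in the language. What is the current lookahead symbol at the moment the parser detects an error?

     Stack      Input      Action
  1  $ <S>      w v p w $  expand <S> ::= <E>
  2  $ <E>      w v p w $  expand <E> ::= w <C> w
  3  $ w <C> w  w v p w $  match w
  4  $ w <C>    v p w $    expand <C> ::= v <N>
  5  $ w <N> v  v p w $    match v
  6  $ w <N>    p w $      expand <N> ::= p r
  7  $ w r p    p w $      match p
  8  $ w r      w $        error: top is terminal r but lookahead is w

w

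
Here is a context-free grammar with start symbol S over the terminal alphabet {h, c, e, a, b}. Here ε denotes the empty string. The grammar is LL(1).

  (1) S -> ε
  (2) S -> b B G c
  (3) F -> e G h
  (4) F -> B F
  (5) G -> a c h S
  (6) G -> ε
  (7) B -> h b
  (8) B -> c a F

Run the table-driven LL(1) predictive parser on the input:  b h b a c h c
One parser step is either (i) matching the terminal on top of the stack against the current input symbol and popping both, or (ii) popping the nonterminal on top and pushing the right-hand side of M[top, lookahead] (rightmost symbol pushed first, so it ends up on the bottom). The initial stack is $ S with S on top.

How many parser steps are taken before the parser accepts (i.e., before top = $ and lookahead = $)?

step 1: stack=$ S  input=b h b a c h c $  — expand S -> b B G c
step 2: stack=$ c G B b  input=b h b a c h c $  — match b
step 3: stack=$ c G B  input=h b a c h c $  — expand B -> h b
step 4: stack=$ c G b h  input=h b a c h c $  — match h
step 5: stack=$ c G b  input=b a c h c $  — match b
step 6: stack=$ c G  input=a c h c $  — expand G -> a c h S
step 7: stack=$ c S h c a  input=a c h c $  — match a
step 8: stack=$ c S h c  input=c h c $  — match c
step 9: stack=$ c S h  input=h c $  — match h
step 10: stack=$ c S  input=c $  — expand S -> ε
step 11: stack=$ c  input=c $  — match c
Accept reached after 11 steps.

11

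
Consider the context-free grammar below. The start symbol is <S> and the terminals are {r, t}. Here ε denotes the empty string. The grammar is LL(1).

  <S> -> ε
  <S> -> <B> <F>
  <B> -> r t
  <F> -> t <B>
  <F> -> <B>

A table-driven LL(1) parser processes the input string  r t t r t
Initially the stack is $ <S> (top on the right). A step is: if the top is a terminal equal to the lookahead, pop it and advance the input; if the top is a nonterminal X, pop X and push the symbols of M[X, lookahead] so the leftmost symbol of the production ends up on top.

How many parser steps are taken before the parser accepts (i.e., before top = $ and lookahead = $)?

9

step 1: stack=$ <S>  input=r t t r t $  — expand <S> -> <B> <F>
step 2: stack=$ <F> <B>  input=r t t r t $  — expand <B> -> r t
step 3: stack=$ <F> t r  input=r t t r t $  — match r
step 4: stack=$ <F> t  input=t t r t $  — match t
step 5: stack=$ <F>  input=t r t $  — expand <F> -> t <B>
step 6: stack=$ <B> t  input=t r t $  — match t
step 7: stack=$ <B>  input=r t $  — expand <B> -> r t
step 8: stack=$ t r  input=r t $  — match r
step 9: stack=$ t  input=t $  — match t
Accept reached after 9 steps.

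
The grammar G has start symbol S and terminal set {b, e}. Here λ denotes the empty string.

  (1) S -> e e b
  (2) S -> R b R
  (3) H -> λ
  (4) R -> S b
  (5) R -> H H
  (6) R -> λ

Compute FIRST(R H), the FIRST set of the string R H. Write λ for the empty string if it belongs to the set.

{λ, b, e}

FIRST(H) = {λ}
FIRST(S) = {b, e}  (via R b R)
FIRST(R) = {λ, b, e}  (via S b, H H)
FIRST(R H): take FIRST of each symbol in turn, carrying on past any symbol whose FIRST contains λ; result {λ, b, e}.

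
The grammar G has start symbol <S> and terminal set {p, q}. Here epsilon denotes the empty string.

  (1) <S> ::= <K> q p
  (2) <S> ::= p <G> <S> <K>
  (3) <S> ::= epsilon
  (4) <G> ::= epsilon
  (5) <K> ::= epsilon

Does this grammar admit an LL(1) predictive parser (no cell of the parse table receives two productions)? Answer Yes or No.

Yes

FIRST(<S>) = {epsilon, p, q}
FIRST(<G>) = {epsilon}
FIRST(<K>) = {epsilon}
FOLLOW(<S>) = {$}
FOLLOW(<G>) = {$, p, q}
FOLLOW(<K>) = {$, q}
Each cell of M receives at most one production.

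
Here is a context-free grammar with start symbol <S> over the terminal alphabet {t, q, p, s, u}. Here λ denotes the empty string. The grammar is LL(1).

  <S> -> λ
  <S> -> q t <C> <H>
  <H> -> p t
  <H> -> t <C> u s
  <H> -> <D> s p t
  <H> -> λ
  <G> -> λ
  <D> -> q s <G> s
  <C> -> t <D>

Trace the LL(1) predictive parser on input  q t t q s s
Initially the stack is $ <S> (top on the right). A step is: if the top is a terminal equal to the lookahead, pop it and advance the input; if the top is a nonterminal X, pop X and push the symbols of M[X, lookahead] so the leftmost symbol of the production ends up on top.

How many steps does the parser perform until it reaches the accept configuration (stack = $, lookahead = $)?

11

      Stack            Input          Action
   1  $ <S>            q t t q s s $  expand <S> -> q t <C> <H>
   2  $ <H> <C> t q    q t t q s s $  match q
   3  $ <H> <C> t      t t q s s $    match t
   4  $ <H> <C>        t q s s $      expand <C> -> t <D>
   5  $ <H> <D> t      t q s s $      match t
   6  $ <H> <D>        q s s $        expand <D> -> q s <G> s
   7  $ <H> s <G> s q  q s s $        match q
   8  $ <H> s <G> s    s s $          match s
   9  $ <H> s <G>      s $            expand <G> -> λ
  10  $ <H> s          s $            match s
  11  $ <H>            $              expand <H> -> λ
Accept reached after 11 steps.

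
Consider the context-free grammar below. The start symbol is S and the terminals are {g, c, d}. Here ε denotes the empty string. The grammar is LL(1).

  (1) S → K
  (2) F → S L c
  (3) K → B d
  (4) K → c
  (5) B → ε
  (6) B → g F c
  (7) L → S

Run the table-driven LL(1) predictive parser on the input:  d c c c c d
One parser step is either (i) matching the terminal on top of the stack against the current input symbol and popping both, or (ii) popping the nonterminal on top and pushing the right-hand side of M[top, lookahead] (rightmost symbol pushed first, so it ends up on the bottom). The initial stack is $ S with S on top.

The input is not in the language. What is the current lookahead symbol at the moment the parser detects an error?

c

     Stack  Input          Action
  1  $ S    d c c c c d $  expand S → K
  2  $ K    d c c c c d $  expand K → B d
  3  $ d B  d c c c c d $  expand B → ε
  4  $ d    d c c c c d $  match d
  5  $      c c c c d $    error: stack empty but input remains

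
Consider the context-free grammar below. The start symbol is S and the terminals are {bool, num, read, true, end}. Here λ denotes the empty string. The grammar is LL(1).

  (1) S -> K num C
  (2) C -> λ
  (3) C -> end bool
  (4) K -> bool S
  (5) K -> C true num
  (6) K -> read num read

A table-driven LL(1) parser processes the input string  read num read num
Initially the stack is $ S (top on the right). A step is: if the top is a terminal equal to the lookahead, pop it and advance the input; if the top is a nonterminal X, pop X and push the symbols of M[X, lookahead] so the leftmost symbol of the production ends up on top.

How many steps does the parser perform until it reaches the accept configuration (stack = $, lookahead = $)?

7

     Stack                  Input                Action
  1  $ S                    read num read num $  expand S -> K num C
  2  $ C num K              read num read num $  expand K -> read num read
  3  $ C num read num read  read num read num $  match read
  4  $ C num read num       num read num $       match num
  5  $ C num read           read num $           match read
  6  $ C num                num $                match num
  7  $ C                    $                    expand C -> λ
Accept reached after 7 steps.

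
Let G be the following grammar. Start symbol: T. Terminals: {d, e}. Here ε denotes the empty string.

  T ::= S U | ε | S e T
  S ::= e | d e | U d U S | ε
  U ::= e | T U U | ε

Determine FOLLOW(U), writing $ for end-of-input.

{$, d, e}

FIRST(T): from T::=S U we get {ε, d, e}; from T::=ε we get {ε}; from T::=S e T we get {d, e}. So FIRST(T) = {ε, d, e}.
FIRST(U): from U::=e we get {e}; from U::=T U U we get {ε, d, e}; from U::=ε we get {ε}. So FIRST(U) = {ε, d, e}.
FIRST(S): from S::=e we get {e}; from S::=d e we get {d}; from S::=U d U S we get {d, e}; from S::=ε we get {ε}. So FIRST(S) = {ε, d, e}.
FOLLOW(T) includes $ since T is the start symbol.
FOLLOW(T): in T::=S e T, the suffix after T is empty (adds nothing new); in U::=T U U, T is followed by U U with FIRST {ε, d, e}; in U::=T U U, the suffix after T is nullable, so FOLLOW(T) ⊇ FOLLOW(U) = {$, d, e}. Thus FOLLOW(T) = {$, d, e}.
FOLLOW(S): in T::=S U, S is followed by U with FIRST {ε, d, e}; in T::=S U, the suffix after S is nullable, so FOLLOW(S) ⊇ FOLLOW(T) = {$, d, e}; in T::=S e T, S is followed by e T with FIRST {e}; in S::=U d U S, the suffix after S is empty (adds nothing new). Thus FOLLOW(S) = {$, d, e}.
FOLLOW(U): in T::=S U, the suffix after U is empty, so FOLLOW(U) ⊇ FOLLOW(T) = {$, d, e}; in S::=U d U S (occurrence 1), U is followed by d U S with FIRST {d}; in S::=U d U S (occurrence 2), U is followed by S with FIRST {ε, d, e}; in S::=U d U S (occurrence 2), the suffix after U is nullable, so FOLLOW(U) ⊇ FOLLOW(S) = {$, d, e}; in U::=T U U (occurrence 1), U is followed by U with FIRST {ε, d, e}; in U::=T U U (occurrence 1), the suffix after U is nullable (adds nothing new); in U::=T U U (occurrence 2), the suffix after U is empty (adds nothing new). Thus FOLLOW(U) = {$, d, e}.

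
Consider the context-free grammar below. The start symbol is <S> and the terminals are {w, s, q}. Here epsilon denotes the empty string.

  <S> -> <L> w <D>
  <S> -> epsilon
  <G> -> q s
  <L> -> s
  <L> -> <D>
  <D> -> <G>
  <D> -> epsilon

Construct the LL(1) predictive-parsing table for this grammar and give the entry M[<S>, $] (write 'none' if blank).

FIRST(<G>) = {q}
FIRST(<D>) = {epsilon, q}  (via <G>)
FIRST(<L>) = {epsilon, q, s}  (via <D>)
FIRST(<S>) = {epsilon, q, s, w}  (via <L> w <D>)
FOLLOW(<S>) includes $ since <S> is the start symbol.
FOLLOW(<S>): <S> appears on no right-hand side. Thus FOLLOW(<S>) = {$}.
For <S> -> <L> w <D>: FIRST(<L> w <D>) = {q, s, w}, so it goes in M[<S>, t] for t ∈ {q, s, w}.
For <S> -> epsilon: FIRST(epsilon) = {epsilon}, so it goes in M[<S>, t] for t ∈ {}; since epsilon ∈ FIRST, also for every t ∈ FOLLOW(<S>) = {$}.

<S> -> epsilon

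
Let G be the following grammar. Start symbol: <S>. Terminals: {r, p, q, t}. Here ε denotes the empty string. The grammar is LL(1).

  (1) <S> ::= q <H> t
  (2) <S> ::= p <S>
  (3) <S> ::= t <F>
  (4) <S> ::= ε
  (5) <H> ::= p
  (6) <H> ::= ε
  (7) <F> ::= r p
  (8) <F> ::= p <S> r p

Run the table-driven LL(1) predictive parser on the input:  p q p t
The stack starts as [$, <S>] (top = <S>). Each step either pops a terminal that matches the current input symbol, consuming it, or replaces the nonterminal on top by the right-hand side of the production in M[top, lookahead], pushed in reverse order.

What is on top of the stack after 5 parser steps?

p

step 1: stack=$ <S>  input=p q p t $  — expand <S> ::= p <S>
step 2: stack=$ <S> p  input=p q p t $  — match p
step 3: stack=$ <S>  input=q p t $  — expand <S> ::= q <H> t
step 4: stack=$ t <H> q  input=q p t $  — match q
step 5: stack=$ t <H>  input=p t $  — expand <H> ::= p
Stack after step 5: $ t p (top = p).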